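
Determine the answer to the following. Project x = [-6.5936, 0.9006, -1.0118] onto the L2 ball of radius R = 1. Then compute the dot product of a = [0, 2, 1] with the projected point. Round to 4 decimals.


Step 1: Compute ||x|| (intermediates to 6 decimals).
||x|| = sqrt((-6.5936)^2 + 0.9006^2 + (-1.0118)^2) = 6.731299
Step 2: Project.
Since ||x|| > R, scale = R/||x|| = 1/6.731299 = 0.14856, proj(x) = scale * x
proj(x) = [-0.979545, 0.133793, -0.150313]
Step 3: Dot product.
a^T * proj(x) = 0*(-0.979545) + 2*0.133793 + 1*(-0.150313) = 0.1173


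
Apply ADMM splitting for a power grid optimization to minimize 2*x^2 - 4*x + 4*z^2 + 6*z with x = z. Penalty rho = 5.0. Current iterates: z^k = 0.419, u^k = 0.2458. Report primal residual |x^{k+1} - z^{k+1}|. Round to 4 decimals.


ADMM iteration with rho = 5.0, z^k = 0.419, u^k = 0.2458
Step 1: x-update.
Minimize 2*x^2 - 4*x + (5.0/2)*(x - 0.419 + 0.2458)^2
FOC: (2*2 + 5.0)*x = 4 + 5.0*(0.419 - 0.2458)
x^{k+1} = 0.5407
Step 2: z-update.
Minimize 4*z^2 + 6*z + (5.0/2)*(0.5407 - z + 0.2458)^2
FOC: (2*4 + 5.0)*z = -6 + 5.0*(0.5407 + 0.2458)
z^{k+1} = -0.1591
Step 3: u-update.
u^{k+1} = 0.2458 + 0.5407 + 0.1591 = 0.9455
Step 4: Primal residual = |0.5407 + 0.1591| = 0.6997


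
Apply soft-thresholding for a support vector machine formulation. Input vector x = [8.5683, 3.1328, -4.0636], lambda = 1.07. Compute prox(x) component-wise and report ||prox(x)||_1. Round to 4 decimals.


Soft-thresholding with lambda = 1.07:
prox(8.5683) = sign(8.5683)*max(|8.5683| - 1.07, 0) = 7.4983
prox(3.1328) = sign(3.1328)*max(|3.1328| - 1.07, 0) = 2.0628
prox(-4.0636) = sign(-4.0636)*max(|-4.0636| - 1.07, 0) = -2.9936
prox(x) = [7.4983, 2.0628, -2.9936]
||prox(x)||_1 = 7.4983 + 2.0628 + 2.9936 = 12.5547


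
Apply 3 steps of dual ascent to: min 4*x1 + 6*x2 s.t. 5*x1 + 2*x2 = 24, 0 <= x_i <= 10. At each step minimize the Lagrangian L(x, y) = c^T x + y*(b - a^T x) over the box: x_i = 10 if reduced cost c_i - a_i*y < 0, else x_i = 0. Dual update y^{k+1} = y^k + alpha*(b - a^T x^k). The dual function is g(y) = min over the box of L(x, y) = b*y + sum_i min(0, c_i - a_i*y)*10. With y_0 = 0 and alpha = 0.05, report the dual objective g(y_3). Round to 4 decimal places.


Dual ascent for LP: min 4*x1 + 6*x2, 5*x1 + 2*x2 = 24, 0 <= x_i <= 10
Step 1: y^k = 0.0, reduced costs: (4.0, 6.0)
  x^k = (0.0, 0.0), subgradient = b - a^T x = 24.0
  y^{k+1} = 0.0 + 0.05*24.0 = 1.2
Step 2: y^k = 1.2, reduced costs: (-2.0, 3.6)
  x^k = (10.0, 0.0), subgradient = b - a^T x = -26.0
  y^{k+1} = 1.2 + 0.05*-26.0 = -0.1
Step 3: y^k = -0.1, reduced costs: (4.5, 6.2)
  x^k = (0.0, 0.0), subgradient = b - a^T x = 24.0
  y^{k+1} = -0.1 + 0.05*24.0 = 1.1
Dual objective at y_3 = 1.1: reduced costs (-1.5, 3.8), box minimizer x = (10.0, 0.0)
g(y_3) = b*y + (c1 - a1*y)*x1 + (c2 - a2*y)*x2 = 24*1.1 + (-1.5)*10.0 + 3.8*0.0 = 26.4 - 15.0 + 0.0 = 11.4


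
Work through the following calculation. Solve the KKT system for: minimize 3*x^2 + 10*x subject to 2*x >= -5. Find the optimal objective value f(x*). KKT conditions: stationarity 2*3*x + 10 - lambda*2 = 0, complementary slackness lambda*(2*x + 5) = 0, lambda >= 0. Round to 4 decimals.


Step 1: Try lambda = 0 (constraint inactive).
Stationarity: 2*3*x + 10 = 0
x* = -10/(2*3) = -5/3 = -1.6667 (rounded; the exact value -5/3 is used below)
Check constraint: 2*-1.6667 = -3.3334 >= -5 -- satisfied.
Step 2: Compute optimal value.
f(x*) = 3*(-5/3)^2 + 10*(-5/3) = -8.3333


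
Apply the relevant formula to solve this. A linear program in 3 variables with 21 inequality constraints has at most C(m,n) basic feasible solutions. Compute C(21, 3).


Each vertex corresponds to some choice of n active constraints out of m, so the number of vertices is at most C(m, n) = m! / (n!(m-n)!).
m = 21, n = 3
Numerator: 21 * 20 * 19
Denominator: 3! = 6
C(21, 3) = 1330


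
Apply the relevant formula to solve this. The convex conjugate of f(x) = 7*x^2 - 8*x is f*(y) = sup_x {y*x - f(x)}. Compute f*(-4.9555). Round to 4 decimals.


f*(y) = sup_x {y*x - a*x^2 - b*x} = sup_x {(y-b)*x - a*x^2}
FOC: (y - b) - 2a*x = 0 => x* = (y - b)/(2a)
x* = (-4.9555 + 8)/(2*7) = 0.2175
f*(-4.9555) = (y-b)^2/(4a) = (-4.9555 + 8)^2/(4*7)
= 9.269/28 = 0.331


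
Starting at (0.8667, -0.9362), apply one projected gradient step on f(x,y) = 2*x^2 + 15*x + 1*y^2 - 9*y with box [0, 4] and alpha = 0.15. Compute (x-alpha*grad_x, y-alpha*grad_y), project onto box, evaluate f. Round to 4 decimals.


Step 1: Compute gradient at (0.8667, -0.9362).
grad_x = 2*2*0.8667 + 15 = 18.4668
grad_y = 2*1*-0.9362 - 9 = -10.8724
Step 2: Gradient step.
x_raw = 0.8667 - 0.15*18.4668 = -1.9033
y_raw = -0.9362 - 0.15*-10.8724 = 0.6947
Step 3: Project onto [0, 4].
x_proj = clip(-1.9033) = 0.0
y_proj = clip(0.6947) = 0.6947
Step 4: Evaluate f.
f(0.0, 0.6947) = -5.7694


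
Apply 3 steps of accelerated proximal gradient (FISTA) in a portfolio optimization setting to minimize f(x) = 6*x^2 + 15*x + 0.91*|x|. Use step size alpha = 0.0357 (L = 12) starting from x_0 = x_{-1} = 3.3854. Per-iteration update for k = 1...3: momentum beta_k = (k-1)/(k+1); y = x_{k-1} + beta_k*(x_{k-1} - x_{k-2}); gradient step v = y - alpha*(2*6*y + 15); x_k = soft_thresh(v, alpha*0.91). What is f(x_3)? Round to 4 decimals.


FISTA on f(x) = 6*x^2 + 15*x + 0.91*|x|
L = 12, alpha = 0.0357
Iteration 1: beta = 0.0, y = 3.3854 + 0.0*(3.3854 - 3.3854) = 3.3854
  grad(y) = 55.6248, v = y - alpha*grad = 1.3996
  prox(v) = soft_thresh(1.3996, 0.0325) = 1.3671
Iteration 2: beta = 0.3333, y = 1.3671 + 0.3333*(1.3671 - 3.3854) = 0.6943
  grad(y) = 23.3321, v = y - alpha*grad = -0.1386
  prox(v) = soft_thresh(-0.1386, 0.0325) = -0.1061
Iteration 3: beta = 0.5, y = -0.1061 + 0.5*(-0.1061 - 1.3671) = -0.8427
  grad(y) = 4.8871, v = y - alpha*grad = -1.0172
  prox(v) = soft_thresh(-1.0172, 0.0325) = -0.9847
f(x_3) = 6*(-0.9847)^2 + 15*(-0.9847) + 0.91*|-0.9847| = -8.0567


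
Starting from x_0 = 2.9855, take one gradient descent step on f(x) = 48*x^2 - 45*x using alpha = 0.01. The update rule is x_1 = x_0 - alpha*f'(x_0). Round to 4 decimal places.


We compute the gradient at x_0 and apply the update.
f'(x) = 96*x - 45
f'(2.9855) = 96*2.9855 - 45 = 241.608
x_1 = 2.9855 - 0.01*241.608 = 0.5694


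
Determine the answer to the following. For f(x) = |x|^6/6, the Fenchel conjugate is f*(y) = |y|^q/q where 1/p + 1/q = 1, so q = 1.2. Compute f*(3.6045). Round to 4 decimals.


The conjugate exponent q satisfies 1/p + 1/q = 1.
p = 6, so q = 6/(6 - 1) = 1.2
|y|^q = 3.6045^1.2 = 4.6582
f*(3.6045) = 4.6582 / 1.2 = 3.8818


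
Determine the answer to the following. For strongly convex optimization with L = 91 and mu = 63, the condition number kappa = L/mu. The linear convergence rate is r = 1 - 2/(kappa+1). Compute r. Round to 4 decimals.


Step 1: Compute the condition number.
kappa = L/mu = 91/63 = 1.4444
Step 2: Compute the convergence rate.
r = 1 - 2/(kappa + 1) = 1 - 2*mu/(L + mu) = (L - mu)/(L + mu) = 28/154 = 0.1818


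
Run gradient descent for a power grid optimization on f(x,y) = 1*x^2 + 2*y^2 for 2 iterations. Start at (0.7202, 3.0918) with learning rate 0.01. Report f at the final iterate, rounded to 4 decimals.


Gradient descent on f(x,y) = 1*x^2 + 2*y^2.
Starting point: (0.7202, 3.0918), alpha = 0.01
Step 1: grad_x = 2*1*0.7202 = 1.4404, grad_y = 2*2*3.0918 = 12.3672
  x_1 = 0.7202 - 0.01*1.4404 = 0.7058
  y_1 = 3.0918 - 0.01*12.3672 = 2.9681
Step 2: grad_x = 2*1*0.7058 = 1.4116, grad_y = 2*2*2.9681 = 11.8725
  x_2 = 0.7058 - 0.01*1.4116 = 0.6917
  y_2 = 2.9681 - 0.01*11.8725 = 2.8494
f(0.6917, 2.8494) = 1*0.6917^2 + 2*2.8494^2 = 16.7166


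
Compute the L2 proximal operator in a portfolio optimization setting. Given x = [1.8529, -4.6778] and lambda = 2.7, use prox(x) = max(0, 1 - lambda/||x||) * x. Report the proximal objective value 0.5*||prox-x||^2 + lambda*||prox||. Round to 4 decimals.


Step 1: Compute ||x||.
||x|| = 5.0314
Step 2: Compute scaling factor.
scale = max(0, 1 - 2.7/5.0314) = 0.4634
Step 3: prox(x) = [0.8586, -2.1676]
||prox(x)|| = 2.3314
Step 4: Proximal objective.
0.5*||prox-x||^2 = 3.645
lambda*||prox|| = 6.2948
Total = 9.9398


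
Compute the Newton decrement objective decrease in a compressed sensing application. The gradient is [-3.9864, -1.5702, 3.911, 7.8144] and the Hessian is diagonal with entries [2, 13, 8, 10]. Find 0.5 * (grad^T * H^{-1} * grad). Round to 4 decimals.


Step 1: H is diagonal, so H^(-1) * g = [-1.9932, -0.1208, 0.4889, 0.7814].
Step 2: g^T H^(-1) g = sum_i g_i^2 / H_ii
  = (-3.9864)^2/2 + (-1.5702)^2/13 + (3.911)^2/8 + (7.8144)^2/10
  = 7.9457 + 0.1897 + 1.912 + 6.1065 = 16.1538
Step 3: Objective decrease = 0.5 * g^T H^(-1) g = 8.0769


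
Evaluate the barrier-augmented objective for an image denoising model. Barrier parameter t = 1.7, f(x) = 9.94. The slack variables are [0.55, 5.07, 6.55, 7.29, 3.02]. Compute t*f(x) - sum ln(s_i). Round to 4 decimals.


Step 1: Compute log-barrier.
ln values: [-0.5978, 1.6233, 1.8795, 1.9865, 1.1053]
phi = -(-0.5978 + 1.6233 + 1.8795 + 1.9865 + 1.1053) = -5.9967
Step 2: Compute augmented objective.
t*f(x) = 1.7*9.94 = 16.898
Total = 16.898 - 5.9967 = 10.9013


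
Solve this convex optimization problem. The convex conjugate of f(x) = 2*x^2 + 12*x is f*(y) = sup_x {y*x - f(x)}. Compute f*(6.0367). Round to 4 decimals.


f*(y) = sup_x {y*x - a*x^2 - b*x} = sup_x {(y-b)*x - a*x^2}
FOC: (y - b) - 2a*x = 0 => x* = (y - b)/(2a)
x* = (6.0367 - 12)/(2*2) = -1.4908
f*(6.0367) = (y-b)^2/(4a) = (6.0367 - 12)^2/(4*2)
= 35.5609/8 = 4.4451


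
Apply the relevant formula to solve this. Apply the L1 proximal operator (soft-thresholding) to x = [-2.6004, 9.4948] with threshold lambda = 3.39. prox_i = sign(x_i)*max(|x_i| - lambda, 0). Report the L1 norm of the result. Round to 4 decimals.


Soft-thresholding with lambda = 3.39:
prox(-2.6004) = sign(-2.6004)*max(|-2.6004| - 3.39, 0) = 0.0
prox(9.4948) = sign(9.4948)*max(|9.4948| - 3.39, 0) = 6.1048
prox(x) = [0.0, 6.1048]
||prox(x)||_1 = 0.0 + 6.1048 = 6.1048


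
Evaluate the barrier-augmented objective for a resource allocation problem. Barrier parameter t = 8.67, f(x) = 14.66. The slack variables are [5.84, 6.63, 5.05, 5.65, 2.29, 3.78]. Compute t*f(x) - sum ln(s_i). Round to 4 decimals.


Step 1: Compute log-barrier.
ln values: [1.7647, 1.8916, 1.6194, 1.7317, 0.8286, 1.3297]
phi = -(1.7647 + 1.8916 + 1.6194 + 1.7317 + 0.8286 + 1.3297) = -9.1657
Step 2: Compute augmented objective.
t*f(x) = 8.67*14.66 = 127.1022
Total = 127.1022 - 9.1657 = 117.9365


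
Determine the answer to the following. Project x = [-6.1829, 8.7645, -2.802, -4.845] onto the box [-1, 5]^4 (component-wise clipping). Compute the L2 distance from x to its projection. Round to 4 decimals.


Project each component onto [-1, 5].
clip(-6.1829) = -1.0, clip(8.7645) = 5.0, clip(-2.802) = -1.0, clip(-4.845) = -1.0
Projection = [-1.0, 5.0, -1.0, -1.0]
Squared diffs: [26.8625, 14.1715, 3.2472, 14.784]
Distance = sqrt(59.0652) = 7.6854


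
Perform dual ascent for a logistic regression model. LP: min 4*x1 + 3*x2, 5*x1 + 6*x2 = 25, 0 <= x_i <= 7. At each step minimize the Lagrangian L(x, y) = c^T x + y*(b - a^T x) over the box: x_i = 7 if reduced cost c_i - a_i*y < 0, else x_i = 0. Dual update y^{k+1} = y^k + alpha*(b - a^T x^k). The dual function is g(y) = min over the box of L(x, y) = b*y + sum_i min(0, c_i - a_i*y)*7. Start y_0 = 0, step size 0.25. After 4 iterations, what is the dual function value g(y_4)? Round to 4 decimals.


Dual ascent for LP: min 4*x1 + 3*x2, 5*x1 + 6*x2 = 25, 0 <= x_i <= 7
Step 1: y^k = 0.0, reduced costs: (4.0, 3.0)
  x^k = (0.0, 0.0), subgradient = b - a^T x = 25.0
  y^{k+1} = 0.0 + 0.25*25.0 = 6.25
Step 2: y^k = 6.25, reduced costs: (-27.25, -34.5)
  x^k = (7.0, 7.0), subgradient = b - a^T x = -52.0
  y^{k+1} = 6.25 + 0.25*-52.0 = -6.75
Step 3: y^k = -6.75, reduced costs: (37.75, 43.5)
  x^k = (0.0, 0.0), subgradient = b - a^T x = 25.0
  y^{k+1} = -6.75 + 0.25*25.0 = -0.5
Step 4: y^k = -0.5, reduced costs: (6.5, 6.0)
  x^k = (0.0, 0.0), subgradient = b - a^T x = 25.0
  y^{k+1} = -0.5 + 0.25*25.0 = 5.75
Dual objective at y_4 = 5.75: reduced costs (-24.75, -31.5), box minimizer x = (7.0, 7.0)
g(y_4) = b*y + (c1 - a1*y)*x1 + (c2 - a2*y)*x2 = 25*5.75 + (-24.75)*7.0 + (-31.5)*7.0 = 143.75 - 173.25 - 220.5 = -250.0


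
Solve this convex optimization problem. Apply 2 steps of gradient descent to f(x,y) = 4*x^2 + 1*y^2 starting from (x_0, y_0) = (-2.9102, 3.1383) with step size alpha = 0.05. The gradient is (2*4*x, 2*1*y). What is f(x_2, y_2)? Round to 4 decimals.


Gradient descent on f(x,y) = 4*x^2 + 1*y^2.
Starting point: (-2.9102, 3.1383), alpha = 0.05
Step 1: grad_x = 2*4*-2.9102 = -23.2816, grad_y = 2*1*3.1383 = 6.2766
  x_1 = -2.9102 - 0.05*-23.2816 = -1.7461
  y_1 = 3.1383 - 0.05*6.2766 = 2.8245
Step 2: grad_x = 2*4*-1.7461 = -13.969, grad_y = 2*1*2.8245 = 5.6489
  x_2 = -1.7461 - 0.05*-13.969 = -1.0477
  y_2 = 2.8245 - 0.05*5.6489 = 2.542
f(-1.0477, 2.542) = 4*(-1.0477)^2 + 1*2.542^2 = 10.8523


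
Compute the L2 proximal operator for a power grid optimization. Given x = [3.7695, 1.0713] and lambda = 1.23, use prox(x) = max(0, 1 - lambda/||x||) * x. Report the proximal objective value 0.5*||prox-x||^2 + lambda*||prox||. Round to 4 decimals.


Step 1: Compute ||x||.
||x|| = 3.9188
Step 2: Compute scaling factor.
scale = max(0, 1 - 1.23/3.9188) = 0.6861
Step 3: prox(x) = [2.5864, 0.735]
||prox(x)|| = 2.6888
Step 4: Proximal objective.
0.5*||prox-x||^2 = 0.7565
lambda*||prox|| = 3.3072
Total = 4.0636


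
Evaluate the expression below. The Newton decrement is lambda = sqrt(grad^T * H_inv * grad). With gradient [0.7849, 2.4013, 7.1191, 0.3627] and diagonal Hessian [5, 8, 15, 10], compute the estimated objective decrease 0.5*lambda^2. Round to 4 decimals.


Step 1: H is diagonal, so H^(-1) * g = [0.157, 0.3002, 0.4746, 0.0363].
Step 2: g^T H^(-1) g = sum_i g_i^2 / H_ii
  = (0.7849)^2/5 + (2.4013)^2/8 + (7.1191)^2/15 + (0.3627)^2/10
  = 0.1232 + 0.7208 + 3.3788 + 0.0132 = 4.2359
Step 3: Objective decrease = 0.5 * g^T H^(-1) g = 2.118


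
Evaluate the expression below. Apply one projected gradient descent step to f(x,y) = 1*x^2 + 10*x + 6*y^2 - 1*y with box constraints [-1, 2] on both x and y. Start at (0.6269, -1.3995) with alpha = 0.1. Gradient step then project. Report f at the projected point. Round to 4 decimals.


Step 1: Compute gradient at (0.6269, -1.3995).
grad_x = 2*1*0.6269 + 10 = 11.2538
grad_y = 2*6*-1.3995 - 1 = -17.794
Step 2: Gradient step.
x_raw = 0.6269 - 0.1*11.2538 = -0.4985
y_raw = -1.3995 - 0.1*-17.794 = 0.3799
Step 3: Project onto [-1, 2].
x_proj = clip(-0.4985) = -0.4985
y_proj = clip(0.3799) = 0.3799
Step 4: Evaluate f.
f(-0.4985, 0.3799) = -4.2503


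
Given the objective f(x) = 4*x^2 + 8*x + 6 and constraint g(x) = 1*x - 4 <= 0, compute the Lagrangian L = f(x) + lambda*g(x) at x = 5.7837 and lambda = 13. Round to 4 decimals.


Step 1: Evaluate f(x).
f(5.7837) = 4*5.7837^2 + 8*5.7837 + 6 = 186.0743
Step 2: Evaluate g(x).
g(5.7837) = 1*5.7837 - 4 = 1.7837
Step 3: Compute Lagrangian.
L = 186.0743 + 13*1.7837 = 209.2624


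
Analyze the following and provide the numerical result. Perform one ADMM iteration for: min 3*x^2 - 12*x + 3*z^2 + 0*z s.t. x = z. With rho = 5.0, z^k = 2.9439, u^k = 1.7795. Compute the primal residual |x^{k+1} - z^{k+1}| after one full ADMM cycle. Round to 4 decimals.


ADMM iteration with rho = 5.0, z^k = 2.9439, u^k = 1.7795
Step 1: x-update.
Minimize 3*x^2 - 12*x + (5.0/2)*(x - 2.9439 + 1.7795)^2
FOC: (2*3 + 5.0)*x = 12 + 5.0*(2.9439 - 1.7795)
x^{k+1} = 1.6202
Step 2: z-update.
Minimize 3*z^2 + 0*z + (5.0/2)*(1.6202 - z + 1.7795)^2
FOC: (2*3 + 5.0)*z = 0 + 5.0*(1.6202 + 1.7795)
z^{k+1} = 1.5453
Step 3: u-update.
u^{k+1} = 1.7795 + 1.6202 - 1.5453 = 1.8544
Step 4: Primal residual = |1.6202 - 1.5453| = 0.0749


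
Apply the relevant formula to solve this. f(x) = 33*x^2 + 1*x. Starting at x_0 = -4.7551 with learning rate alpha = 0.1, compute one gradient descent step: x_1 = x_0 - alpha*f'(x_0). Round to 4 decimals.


We compute the gradient at x_0 and apply the update.
f'(x) = 66*x + 1
f'(-4.7551) = 66*-4.7551 + 1 = -312.8366
x_1 = -4.7551 - 0.1*-312.8366 = 26.5286


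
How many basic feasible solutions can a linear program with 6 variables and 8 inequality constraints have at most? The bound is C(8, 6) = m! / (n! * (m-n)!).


Each vertex corresponds to some choice of n active constraints out of m, so the number of vertices is at most C(m, n) = m! / (n!(m-n)!).
m = 8, n = 6
Numerator: 8 * 7 * 6 * 5 * 4 * 3
Denominator: 6! = 720
C(8, 6) = 28


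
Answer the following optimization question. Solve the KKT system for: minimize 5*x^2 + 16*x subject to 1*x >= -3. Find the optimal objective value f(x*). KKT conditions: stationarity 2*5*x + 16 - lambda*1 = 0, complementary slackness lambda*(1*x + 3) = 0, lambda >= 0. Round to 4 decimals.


Step 1: Try lambda = 0 (constraint inactive).
Stationarity: 2*5*x + 16 = 0
x* = -16/(2*5) = -1.6
Check constraint: 1*-1.6 = -1.6 >= -3 -- satisfied.
Step 2: Compute optimal value.
f(x*) = 5*(-1.6)^2 + 16*(-1.6) = -12.8


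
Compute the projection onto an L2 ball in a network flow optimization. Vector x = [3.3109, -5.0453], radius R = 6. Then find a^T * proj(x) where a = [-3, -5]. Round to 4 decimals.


Step 1: Compute ||x|| (intermediates to 6 decimals).
||x|| = sqrt(3.3109^2 + (-5.0453)^2) = 6.034659
Step 2: Project.
Since ||x|| > R, scale = R/||x|| = 6/6.034659 = 0.994257, proj(x) = scale * x
proj(x) = [3.291886, -5.016325]
Step 3: Dot product.
a^T * proj(x) = -3*3.291886 - 5*(-5.016325) = 15.206


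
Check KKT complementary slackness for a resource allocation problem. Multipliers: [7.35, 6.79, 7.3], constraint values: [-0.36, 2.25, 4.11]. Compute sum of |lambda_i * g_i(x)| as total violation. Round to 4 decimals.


KKT complementary slackness check:
lambda_1 * g_1 = 7.35 * -0.36 = -2.646
lambda_2 * g_2 = 6.79 * 2.25 = 15.2775
lambda_3 * g_3 = 7.3 * 4.11 = 30.003
Total violation = 2.646 + 15.2775 + 30.003 = 47.9265


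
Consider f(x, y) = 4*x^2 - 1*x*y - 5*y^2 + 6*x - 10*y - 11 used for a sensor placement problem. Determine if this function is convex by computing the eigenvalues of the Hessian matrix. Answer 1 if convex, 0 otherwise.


The Hessian of f(x,y) = 4*x^2 - 1*x*y - 5*y^2 + 6*x - 10*y - 11 is:
H = [[8, -1], [-1, -10]]
Trace = 8 - 10 = -2
Determinant = 8*-10 - (-1)^2 = -81
Discriminant = (-2)^2 - 4*-81 = 328.0
Eigenvalues: lambda_1 = -10.0554, lambda_2 = 8.0554
The function is not convex.

0


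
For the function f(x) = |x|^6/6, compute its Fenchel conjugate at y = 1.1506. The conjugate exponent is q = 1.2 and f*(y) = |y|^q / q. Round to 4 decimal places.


The conjugate exponent q satisfies 1/p + 1/q = 1.
p = 6, so q = 6/(6 - 1) = 1.2
|y|^q = 1.1506^1.2 = 1.1833
f*(1.1506) = 1.1833 / 1.2 = 0.9861


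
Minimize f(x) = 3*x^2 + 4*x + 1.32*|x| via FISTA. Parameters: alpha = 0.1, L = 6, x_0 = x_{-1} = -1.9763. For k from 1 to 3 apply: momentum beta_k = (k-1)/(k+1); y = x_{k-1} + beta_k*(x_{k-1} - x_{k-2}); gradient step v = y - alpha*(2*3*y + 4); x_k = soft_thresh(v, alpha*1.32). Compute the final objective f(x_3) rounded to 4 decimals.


FISTA on f(x) = 3*x^2 + 4*x + 1.32*|x|
L = 6, alpha = 0.1
Iteration 1: beta = 0.0, y = -1.9763 + 0.0*(-1.9763 + 1.9763) = -1.9763
  grad(y) = -7.8578, v = y - alpha*grad = -1.1905
  prox(v) = soft_thresh(-1.1905, 0.132) = -1.0585
Iteration 2: beta = 0.3333, y = -1.0585 + 0.3333*(-1.0585 + 1.9763) = -0.7526
  grad(y) = -0.5156, v = y - alpha*grad = -0.701
  prox(v) = soft_thresh(-0.701, 0.132) = -0.569
Iteration 3: beta = 0.5, y = -0.569 + 0.5*(-0.569 + 1.0585) = -0.3243
  grad(y) = 2.0542, v = y - alpha*grad = -0.5297
  prox(v) = soft_thresh(-0.5297, 0.132) = -0.3977
f(x_3) = 3*(-0.3977)^2 + 4*(-0.3977) + 1.32*|-0.3977| = -0.5913


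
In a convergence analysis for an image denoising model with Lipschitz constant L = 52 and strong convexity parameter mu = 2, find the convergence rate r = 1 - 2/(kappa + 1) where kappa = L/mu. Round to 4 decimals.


Step 1: Compute the condition number.
kappa = L/mu = 52/2 = 26.0
Step 2: Compute the convergence rate.
r = 1 - 2/(kappa + 1) = 1 - 2*mu/(L + mu) = (L - mu)/(L + mu) = 50/54 = 0.9259


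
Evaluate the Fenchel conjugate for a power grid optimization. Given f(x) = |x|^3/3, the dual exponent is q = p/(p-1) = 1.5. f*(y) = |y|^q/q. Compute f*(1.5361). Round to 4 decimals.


The conjugate exponent q satisfies 1/p + 1/q = 1.
p = 3, so q = 3/(3 - 1) = 1.5
|y|^q = 1.5361^1.5 = 1.9038
f*(1.5361) = 1.9038 / 1.5 = 1.2692


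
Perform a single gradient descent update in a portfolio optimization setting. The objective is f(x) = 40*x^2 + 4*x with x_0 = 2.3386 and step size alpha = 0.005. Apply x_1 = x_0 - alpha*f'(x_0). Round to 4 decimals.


We compute the gradient at x_0 and apply the update.
f'(x) = 80*x + 4
f'(2.3386) = 80*2.3386 + 4 = 191.088
x_1 = 2.3386 - 0.005*191.088 = 1.3832


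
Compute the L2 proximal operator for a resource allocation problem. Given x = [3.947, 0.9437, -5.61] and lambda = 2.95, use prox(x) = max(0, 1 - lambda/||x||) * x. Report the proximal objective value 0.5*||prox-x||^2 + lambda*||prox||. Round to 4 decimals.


Step 1: Compute ||x||.
||x|| = 6.924
Step 2: Compute scaling factor.
scale = max(0, 1 - 2.95/6.924) = 0.5739
Step 3: prox(x) = [2.2654, 0.5416, -3.2198]
||prox(x)|| = 3.974
Step 4: Proximal objective.
0.5*||prox-x||^2 = 4.3513
lambda*||prox|| = 11.7233
Total = 16.0745


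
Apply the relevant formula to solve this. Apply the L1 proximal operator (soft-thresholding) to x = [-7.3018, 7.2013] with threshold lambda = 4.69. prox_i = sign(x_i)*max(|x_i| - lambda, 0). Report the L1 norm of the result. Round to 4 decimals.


Soft-thresholding with lambda = 4.69:
prox(-7.3018) = sign(-7.3018)*max(|-7.3018| - 4.69, 0) = -2.6118
prox(7.2013) = sign(7.2013)*max(|7.2013| - 4.69, 0) = 2.5113
prox(x) = [-2.6118, 2.5113]
||prox(x)||_1 = 2.6118 + 2.5113 = 5.1231


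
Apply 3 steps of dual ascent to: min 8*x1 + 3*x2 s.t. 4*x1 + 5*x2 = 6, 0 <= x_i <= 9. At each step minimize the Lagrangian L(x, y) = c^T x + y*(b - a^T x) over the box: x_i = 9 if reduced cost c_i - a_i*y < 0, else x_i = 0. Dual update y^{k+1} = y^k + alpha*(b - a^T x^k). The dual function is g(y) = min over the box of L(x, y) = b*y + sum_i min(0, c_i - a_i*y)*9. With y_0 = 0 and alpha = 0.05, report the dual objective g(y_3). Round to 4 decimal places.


Dual ascent for LP: min 8*x1 + 3*x2, 4*x1 + 5*x2 = 6, 0 <= x_i <= 9
Step 1: y^k = 0.0, reduced costs: (8.0, 3.0)
  x^k = (0.0, 0.0), subgradient = b - a^T x = 6.0
  y^{k+1} = 0.0 + 0.05*6.0 = 0.3
Step 2: y^k = 0.3, reduced costs: (6.8, 1.5)
  x^k = (0.0, 0.0), subgradient = b - a^T x = 6.0
  y^{k+1} = 0.3 + 0.05*6.0 = 0.6
Step 3: y^k = 0.6, reduced costs: (5.6, 0.0)
  x^k = (0.0, 0.0), subgradient = b - a^T x = 6.0
  y^{k+1} = 0.6 + 0.05*6.0 = 0.9
Dual objective at y_3 = 0.9: reduced costs (4.4, -1.5), box minimizer x = (0.0, 9.0)
g(y_3) = b*y + (c1 - a1*y)*x1 + (c2 - a2*y)*x2 = 6*0.9 + 4.4*0.0 + (-1.5)*9.0 = 5.4 + 0.0 - 13.5 = -8.1


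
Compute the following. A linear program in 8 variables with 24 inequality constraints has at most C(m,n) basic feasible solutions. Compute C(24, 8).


Each vertex corresponds to some choice of n active constraints out of m, so the number of vertices is at most C(m, n) = m! / (n!(m-n)!).
m = 24, n = 8
Numerator: 24 * 23 * 22 * 21 * 20 * 19 * 18 * 17
Denominator: 8! = 40320
C(24, 8) = 735471


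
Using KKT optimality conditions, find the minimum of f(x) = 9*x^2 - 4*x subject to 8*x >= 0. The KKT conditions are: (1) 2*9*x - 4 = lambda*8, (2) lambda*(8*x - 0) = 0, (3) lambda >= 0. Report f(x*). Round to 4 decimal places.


Step 1: Try lambda = 0 (constraint inactive).
Stationarity: 2*9*x - 4 = 0
x* = 4/(2*9) = 2/9 = 0.2222 (rounded; the exact value 2/9 is used below)
Check constraint: 8*0.2222 = 1.7776 >= 0 -- satisfied.
Step 2: Compute optimal value.
f(x*) = 9*(2/9)^2 - 4*(2/9) = -0.4444


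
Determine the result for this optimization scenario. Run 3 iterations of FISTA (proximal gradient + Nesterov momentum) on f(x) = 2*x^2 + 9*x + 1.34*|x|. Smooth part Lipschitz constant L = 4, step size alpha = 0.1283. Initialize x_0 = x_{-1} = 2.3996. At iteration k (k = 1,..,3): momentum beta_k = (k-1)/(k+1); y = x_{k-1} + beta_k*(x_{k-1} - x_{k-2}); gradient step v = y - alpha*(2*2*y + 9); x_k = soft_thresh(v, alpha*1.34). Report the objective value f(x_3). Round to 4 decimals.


FISTA on f(x) = 2*x^2 + 9*x + 1.34*|x|
L = 4, alpha = 0.1283
Iteration 1: beta = 0.0, y = 2.3996 + 0.0*(2.3996 - 2.3996) = 2.3996
  grad(y) = 18.5984, v = y - alpha*grad = 0.0134
  prox(v) = soft_thresh(0.0134, 0.1719) = 0.0
Iteration 2: beta = 0.3333, y = 0.0 + 0.3333*(0.0 - 2.3996) = -0.7999
  grad(y) = 5.8005, v = y - alpha*grad = -1.5441
  prox(v) = soft_thresh(-1.5441, 0.1719) = -1.3722
Iteration 3: beta = 0.5, y = -1.3722 + 0.5*(-1.3722 - 0.0) = -2.0582
  grad(y) = 0.7671, v = y - alpha*grad = -2.1566
  prox(v) = soft_thresh(-2.1566, 0.1719) = -1.9847
f(x_3) = 2*(-1.9847)^2 + 9*(-1.9847) + 1.34*|-1.9847| = -7.3247


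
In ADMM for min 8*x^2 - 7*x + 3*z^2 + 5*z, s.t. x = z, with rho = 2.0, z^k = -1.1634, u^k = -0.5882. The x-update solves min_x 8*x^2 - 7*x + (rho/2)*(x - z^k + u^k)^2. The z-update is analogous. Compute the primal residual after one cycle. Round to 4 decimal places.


ADMM iteration with rho = 2.0, z^k = -1.1634, u^k = -0.5882
Step 1: x-update.
Minimize 8*x^2 - 7*x + (2.0/2)*(x + 1.1634 - 0.5882)^2
FOC: (2*8 + 2.0)*x = 7 + 2.0*(-1.1634 + 0.5882)
x^{k+1} = 0.325
Step 2: z-update.
Minimize 3*z^2 + 5*z + (2.0/2)*(0.325 - z - 0.5882)^2
FOC: (2*3 + 2.0)*z = -5 + 2.0*(0.325 - 0.5882)
z^{k+1} = -0.6908
Step 3: u-update.
u^{k+1} = -0.5882 + 0.325 + 0.6908 = 0.4276
Step 4: Primal residual = |0.325 + 0.6908| = 1.0158


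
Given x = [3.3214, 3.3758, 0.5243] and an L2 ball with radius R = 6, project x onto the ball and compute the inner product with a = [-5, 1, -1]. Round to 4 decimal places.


Step 1: Compute ||x|| (intermediates to 6 decimals).
||x|| = sqrt(3.3214^2 + 3.3758^2 + 0.5243^2) = 4.764726
Step 2: Project.
Since ||x|| <= R, proj = x (no scaling needed).
proj(x) = [3.3214, 3.3758, 0.5243]
Step 3: Dot product.
a^T * proj(x) = -5*3.3214 + 1*3.3758 - 1*0.5243 = -13.7555


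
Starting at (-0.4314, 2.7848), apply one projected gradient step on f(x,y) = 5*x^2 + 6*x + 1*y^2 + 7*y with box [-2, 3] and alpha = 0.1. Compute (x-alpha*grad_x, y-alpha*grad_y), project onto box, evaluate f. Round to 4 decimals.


Step 1: Compute gradient at (-0.4314, 2.7848).
grad_x = 2*5*-0.4314 + 6 = 1.686
grad_y = 2*1*2.7848 + 7 = 12.5696
Step 2: Gradient step.
x_raw = -0.4314 - 0.1*1.686 = -0.6
y_raw = 2.7848 - 0.1*12.5696 = 1.5278
Step 3: Project onto [-2, 3].
x_proj = clip(-0.6) = -0.6
y_proj = clip(1.5278) = 1.5278
Step 4: Evaluate f.
f(-0.6, 1.5278) = 11.2292


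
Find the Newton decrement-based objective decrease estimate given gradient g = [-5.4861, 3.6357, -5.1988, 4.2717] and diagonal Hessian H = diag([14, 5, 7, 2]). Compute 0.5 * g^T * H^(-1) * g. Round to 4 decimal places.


Step 1: H is diagonal, so H^(-1) * g = [-0.3919, 0.7271, -0.7427, 2.1359].
Step 2: g^T H^(-1) g = sum_i g_i^2 / H_ii
  = (-5.4861)^2/14 + (3.6357)^2/5 + (-5.1988)^2/7 + (4.2717)^2/2
  = 2.1498 + 2.6437 + 3.8611 + 9.1237 = 17.7783
Step 3: Objective decrease = 0.5 * g^T H^(-1) g = 8.8891


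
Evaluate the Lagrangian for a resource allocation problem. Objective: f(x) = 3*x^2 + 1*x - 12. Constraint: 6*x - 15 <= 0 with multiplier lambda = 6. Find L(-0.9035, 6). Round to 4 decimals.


Step 1: Evaluate f(x).
f(-0.9035) = 3*(-0.9035)^2 + 1*(-0.9035) - 12 = -10.4546
Step 2: Evaluate g(x).
g(-0.9035) = 6*-0.9035 - 15 = -20.421
Step 3: Compute Lagrangian.
L = -10.4546 + 6*-20.421 = -132.9806


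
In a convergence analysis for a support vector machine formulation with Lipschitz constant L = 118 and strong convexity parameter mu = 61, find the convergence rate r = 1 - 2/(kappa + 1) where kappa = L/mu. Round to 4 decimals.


Step 1: Compute the condition number.
kappa = L/mu = 118/61 = 1.9344
Step 2: Compute the convergence rate.
r = 1 - 2/(kappa + 1) = 1 - 2*mu/(L + mu) = (L - mu)/(L + mu) = 57/179 = 0.3184


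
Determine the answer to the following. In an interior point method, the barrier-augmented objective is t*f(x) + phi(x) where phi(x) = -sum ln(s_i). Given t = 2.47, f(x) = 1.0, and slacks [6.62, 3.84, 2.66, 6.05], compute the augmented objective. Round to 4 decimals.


Step 1: Compute log-barrier.
ln values: [1.8901, 1.3455, 0.9783, 1.8001]
phi = -(1.8901 + 1.3455 + 0.9783 + 1.8001) = -6.014
Step 2: Compute augmented objective.
t*f(x) = 2.47*1.0 = 2.47
Total = 2.47 - 6.014 = -3.544


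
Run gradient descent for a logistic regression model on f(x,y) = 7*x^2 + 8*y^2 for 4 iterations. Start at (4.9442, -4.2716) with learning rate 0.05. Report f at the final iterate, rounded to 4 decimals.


Gradient descent on f(x,y) = 7*x^2 + 8*y^2.
Starting point: (4.9442, -4.2716), alpha = 0.05
Step 1: grad_x = 2*7*4.9442 = 69.2188, grad_y = 2*8*-4.2716 = -68.3456
  x_1 = 4.9442 - 0.05*69.2188 = 1.4833
  y_1 = -4.2716 - 0.05*-68.3456 = -0.8543
Step 2: grad_x = 2*7*1.4833 = 20.7656, grad_y = 2*8*-0.8543 = -13.6691
  x_2 = 1.4833 - 0.05*20.7656 = 0.445
  y_2 = -0.8543 - 0.05*-13.6691 = -0.1709
Step 3: grad_x = 2*7*0.445 = 6.2297, grad_y = 2*8*-0.1709 = -2.7338
  x_3 = 0.445 - 0.05*6.2297 = 0.1335
  y_3 = -0.1709 - 0.05*-2.7338 = -0.0342
Step 4: grad_x = 2*7*0.1335 = 1.8689, grad_y = 2*8*-0.0342 = -0.5468
  x_4 = 0.1335 - 0.05*1.8689 = 0.04
  y_4 = -0.0342 - 0.05*-0.5468 = -0.0068
f(0.04, -0.0068) = 7*0.04^2 + 8*(-0.0068)^2 = 0.0116


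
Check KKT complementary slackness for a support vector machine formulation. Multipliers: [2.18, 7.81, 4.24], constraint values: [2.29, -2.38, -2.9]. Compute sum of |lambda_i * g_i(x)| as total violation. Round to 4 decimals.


KKT complementary slackness check:
lambda_1 * g_1 = 2.18 * 2.29 = 4.9922
lambda_2 * g_2 = 7.81 * -2.38 = -18.5878
lambda_3 * g_3 = 4.24 * -2.9 = -12.296
Total violation = 4.9922 + 18.5878 + 12.296 = 35.876


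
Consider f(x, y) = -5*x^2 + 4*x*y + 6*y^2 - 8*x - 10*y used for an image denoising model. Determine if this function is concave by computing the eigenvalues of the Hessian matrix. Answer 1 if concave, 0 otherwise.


The Hessian of f(x,y) = -5*x^2 + 4*x*y + 6*y^2 - 8*x - 10*y is:
H = [[-10, 4], [4, 12]]
Trace = -10 + 12 = 2
Determinant = -10*12 - (4)^2 = -136
Discriminant = (2)^2 - 4*-136 = 548.0
Eigenvalues: lambda_1 = -10.7047, lambda_2 = 12.7047
The function is not concave.

0


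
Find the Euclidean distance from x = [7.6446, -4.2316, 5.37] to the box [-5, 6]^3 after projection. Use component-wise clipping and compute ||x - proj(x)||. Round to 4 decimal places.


Project each component onto [-5, 6].
clip(7.6446) = 6.0, clip(-4.2316) = -4.2316, clip(5.37) = 5.37
Projection = [6.0, -4.2316, 5.37]
Squared diffs: [2.7047, 0.0, 0.0]
Distance = sqrt(2.7047) = 1.6446


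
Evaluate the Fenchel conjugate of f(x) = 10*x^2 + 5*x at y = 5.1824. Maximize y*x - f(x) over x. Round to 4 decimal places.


f*(y) = sup_x {y*x - a*x^2 - b*x} = sup_x {(y-b)*x - a*x^2}
FOC: (y - b) - 2a*x = 0 => x* = (y - b)/(2a)
x* = (5.1824 - 5)/(2*10) = 0.0091
f*(5.1824) = (y-b)^2/(4a) = (5.1824 - 5)^2/(4*10)
= 0.0333/40 = 0.0008


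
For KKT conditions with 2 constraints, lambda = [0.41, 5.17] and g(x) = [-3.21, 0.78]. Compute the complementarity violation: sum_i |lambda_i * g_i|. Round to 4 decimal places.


KKT complementary slackness check:
lambda_1 * g_1 = 0.41 * -3.21 = -1.3161
lambda_2 * g_2 = 5.17 * 0.78 = 4.0326
Total violation = 1.3161 + 4.0326 = 5.3487


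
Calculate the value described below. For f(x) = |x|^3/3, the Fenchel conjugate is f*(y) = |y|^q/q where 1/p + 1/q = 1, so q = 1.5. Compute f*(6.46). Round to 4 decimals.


The conjugate exponent q satisfies 1/p + 1/q = 1.
p = 3, so q = 3/(3 - 1) = 1.5
|y|^q = 6.46^1.5 = 16.4191
f*(6.46) = 16.4191 / 1.5 = 10.9461


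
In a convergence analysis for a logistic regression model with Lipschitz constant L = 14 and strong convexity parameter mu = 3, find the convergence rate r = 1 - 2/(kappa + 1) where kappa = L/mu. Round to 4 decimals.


Step 1: Compute the condition number.
kappa = L/mu = 14/3 = 4.6667
Step 2: Compute the convergence rate.
r = 1 - 2/(kappa + 1) = 1 - 2*mu/(L + mu) = (L - mu)/(L + mu) = 11/17 = 0.6471


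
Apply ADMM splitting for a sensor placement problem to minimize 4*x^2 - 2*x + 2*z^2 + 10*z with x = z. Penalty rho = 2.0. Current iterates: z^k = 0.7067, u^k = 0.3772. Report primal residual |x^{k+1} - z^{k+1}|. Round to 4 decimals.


ADMM iteration with rho = 2.0, z^k = 0.7067, u^k = 0.3772
Step 1: x-update.
Minimize 4*x^2 - 2*x + (2.0/2)*(x - 0.7067 + 0.3772)^2
FOC: (2*4 + 2.0)*x = 2 + 2.0*(0.7067 - 0.3772)
x^{k+1} = 0.2659
Step 2: z-update.
Minimize 2*z^2 + 10*z + (2.0/2)*(0.2659 - z + 0.3772)^2
FOC: (2*2 + 2.0)*z = -10 + 2.0*(0.2659 + 0.3772)
z^{k+1} = -1.4523
Step 3: u-update.
u^{k+1} = 0.3772 + 0.2659 + 1.4523 = 2.0954
Step 4: Primal residual = |0.2659 + 1.4523| = 1.7182


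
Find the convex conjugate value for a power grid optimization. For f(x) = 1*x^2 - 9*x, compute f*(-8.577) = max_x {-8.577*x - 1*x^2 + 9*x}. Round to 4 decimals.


f*(y) = sup_x {y*x - a*x^2 - b*x} = sup_x {(y-b)*x - a*x^2}
FOC: (y - b) - 2a*x = 0 => x* = (y - b)/(2a)
x* = (-8.577 + 9)/(2*1) = 0.2115
f*(-8.577) = (y-b)^2/(4a) = (-8.577 + 9)^2/(4*1)
= 0.1789/4 = 0.0447


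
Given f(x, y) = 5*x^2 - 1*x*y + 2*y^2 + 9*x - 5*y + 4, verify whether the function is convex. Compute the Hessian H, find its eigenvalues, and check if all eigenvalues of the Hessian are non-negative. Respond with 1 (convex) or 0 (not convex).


The Hessian of f(x,y) = 5*x^2 - 1*x*y + 2*y^2 + 9*x - 5*y + 4 is:
H = [[10, -1], [-1, 4]]
Trace = 10 + 4 = 14
Determinant = 10*4 - (-1)^2 = 39
Discriminant = (14)^2 - 4*39 = 40.0
Eigenvalues: lambda_1 = 3.8377, lambda_2 = 10.1623
The function is convex.

1


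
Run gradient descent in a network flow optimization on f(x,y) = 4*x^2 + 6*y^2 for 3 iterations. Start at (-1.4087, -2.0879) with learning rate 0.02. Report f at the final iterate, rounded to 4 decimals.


Gradient descent on f(x,y) = 4*x^2 + 6*y^2.
Starting point: (-1.4087, -2.0879), alpha = 0.02
Step 1: grad_x = 2*4*-1.4087 = -11.2696, grad_y = 2*6*-2.0879 = -25.0548
  x_1 = -1.4087 - 0.02*-11.2696 = -1.1833
  y_1 = -2.0879 - 0.02*-25.0548 = -1.5868
Step 2: grad_x = 2*4*-1.1833 = -9.4665, grad_y = 2*6*-1.5868 = -19.0416
  x_2 = -1.1833 - 0.02*-9.4665 = -0.994
  y_2 = -1.5868 - 0.02*-19.0416 = -1.206
Step 3: grad_x = 2*4*-0.994 = -7.9518, grad_y = 2*6*-1.206 = -14.4717
  x_3 = -0.994 - 0.02*-7.9518 = -0.8349
  y_3 = -1.206 - 0.02*-14.4717 = -0.9165
f(-0.8349, -0.9165) = 4*(-0.8349)^2 + 6*(-0.9165)^2 = 7.8288


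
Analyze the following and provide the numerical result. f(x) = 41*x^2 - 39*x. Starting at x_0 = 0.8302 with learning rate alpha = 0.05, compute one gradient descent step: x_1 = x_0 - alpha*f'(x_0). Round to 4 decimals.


We compute the gradient at x_0 and apply the update.
f'(x) = 82*x - 39
f'(0.8302) = 82*0.8302 - 39 = 29.0764
x_1 = 0.8302 - 0.05*29.0764 = -0.6236


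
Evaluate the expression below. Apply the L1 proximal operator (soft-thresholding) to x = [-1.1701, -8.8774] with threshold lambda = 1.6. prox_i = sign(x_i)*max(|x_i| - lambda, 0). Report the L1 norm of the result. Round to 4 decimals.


Soft-thresholding with lambda = 1.6:
prox(-1.1701) = sign(-1.1701)*max(|-1.1701| - 1.6, 0) = 0.0
prox(-8.8774) = sign(-8.8774)*max(|-8.8774| - 1.6, 0) = -7.2774
prox(x) = [0.0, -7.2774]
||prox(x)||_1 = 0.0 + 7.2774 = 7.2774


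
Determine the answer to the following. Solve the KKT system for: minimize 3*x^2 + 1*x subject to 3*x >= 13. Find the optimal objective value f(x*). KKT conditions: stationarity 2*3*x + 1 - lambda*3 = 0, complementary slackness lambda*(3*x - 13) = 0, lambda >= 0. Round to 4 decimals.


Step 1: Try lambda = 0 (constraint inactive).
x_unc = -1/(2*3) = -0.1667
Check: 3*-0.1667 = -0.5001 < 13 -- violated!
Step 2: Constraint must be active: 3*x = 13
x* = 13/3 = 4.3333 (rounded; the exact value 13/3 is used below)
lambda = (2*3*(13/3) + 1)/3 = 9.0
Step 3: Compute optimal value.
f(x*) = 3*(13/3)^2 + 1*(13/3) = 60.6667


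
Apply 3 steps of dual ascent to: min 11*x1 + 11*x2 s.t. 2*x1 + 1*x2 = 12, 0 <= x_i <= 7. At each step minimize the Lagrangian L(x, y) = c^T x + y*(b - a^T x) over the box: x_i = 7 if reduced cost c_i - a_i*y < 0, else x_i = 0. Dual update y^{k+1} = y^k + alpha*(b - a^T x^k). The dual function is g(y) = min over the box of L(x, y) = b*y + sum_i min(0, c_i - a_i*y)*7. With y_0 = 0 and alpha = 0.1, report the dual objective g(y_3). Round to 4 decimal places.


Dual ascent for LP: min 11*x1 + 11*x2, 2*x1 + 1*x2 = 12, 0 <= x_i <= 7
Step 1: y^k = 0.0, reduced costs: (11.0, 11.0)
  x^k = (0.0, 0.0), subgradient = b - a^T x = 12.0
  y^{k+1} = 0.0 + 0.1*12.0 = 1.2
Step 2: y^k = 1.2, reduced costs: (8.6, 9.8)
  x^k = (0.0, 0.0), subgradient = b - a^T x = 12.0
  y^{k+1} = 1.2 + 0.1*12.0 = 2.4
Step 3: y^k = 2.4, reduced costs: (6.2, 8.6)
  x^k = (0.0, 0.0), subgradient = b - a^T x = 12.0
  y^{k+1} = 2.4 + 0.1*12.0 = 3.6
Dual objective at y_3 = 3.6: reduced costs (3.8, 7.4), box minimizer x = (0.0, 0.0)
g(y_3) = b*y + (c1 - a1*y)*x1 + (c2 - a2*y)*x2 = 12*3.6 + 3.8*0.0 + 7.4*0.0 = 43.2 + 0.0 + 0.0 = 43.2


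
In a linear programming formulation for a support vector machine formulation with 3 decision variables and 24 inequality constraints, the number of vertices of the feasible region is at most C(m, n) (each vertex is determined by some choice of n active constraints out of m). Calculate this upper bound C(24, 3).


Each vertex corresponds to some choice of n active constraints out of m, so the number of vertices is at most C(m, n) = m! / (n!(m-n)!).
m = 24, n = 3
Numerator: 24 * 23 * 22
Denominator: 3! = 6
C(24, 3) = 2024


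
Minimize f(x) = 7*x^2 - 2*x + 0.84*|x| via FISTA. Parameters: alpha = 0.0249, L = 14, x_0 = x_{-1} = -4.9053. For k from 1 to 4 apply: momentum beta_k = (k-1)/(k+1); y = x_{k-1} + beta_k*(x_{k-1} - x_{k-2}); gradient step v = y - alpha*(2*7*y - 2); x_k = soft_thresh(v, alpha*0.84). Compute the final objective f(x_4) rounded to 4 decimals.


FISTA on f(x) = 7*x^2 - 2*x + 0.84*|x|
L = 14, alpha = 0.0249
Iteration 1: beta = 0.0, y = -4.9053 + 0.0*(-4.9053 + 4.9053) = -4.9053
  grad(y) = -70.6742, v = y - alpha*grad = -3.1455
  prox(v) = soft_thresh(-3.1455, 0.0209) = -3.1246
Iteration 2: beta = 0.3333, y = -3.1246 + 0.3333*(-3.1246 + 4.9053) = -2.531
  grad(y) = -37.4344, v = y - alpha*grad = -1.5989
  prox(v) = soft_thresh(-1.5989, 0.0209) = -1.578
Iteration 3: beta = 0.5, y = -1.578 + 0.5*(-1.578 + 3.1246) = -0.8047
  grad(y) = -13.2657, v = y - alpha*grad = -0.4744
  prox(v) = soft_thresh(-0.4744, 0.0209) = -0.4535
Iteration 4: beta = 0.6, y = -0.4535 + 0.6*(-0.4535 + 1.578) = 0.2213
  grad(y) = 1.0976, v = y - alpha*grad = 0.1939
  prox(v) = soft_thresh(0.1939, 0.0209) = 0.173
f(x_4) = 7*0.173^2 - 2*0.173 + 0.84*|0.173| = 0.0088


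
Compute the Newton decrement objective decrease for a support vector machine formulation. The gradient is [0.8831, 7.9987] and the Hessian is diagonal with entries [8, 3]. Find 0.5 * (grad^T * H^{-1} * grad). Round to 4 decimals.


Step 1: H is diagonal, so H^(-1) * g = [0.1104, 2.6662].
Step 2: g^T H^(-1) g = sum_i g_i^2 / H_ii
  = (0.8831)^2/8 + (7.9987)^2/3
  = 0.0975 + 21.3264 = 21.4239
Step 3: Objective decrease = 0.5 * g^T H^(-1) g = 10.7119


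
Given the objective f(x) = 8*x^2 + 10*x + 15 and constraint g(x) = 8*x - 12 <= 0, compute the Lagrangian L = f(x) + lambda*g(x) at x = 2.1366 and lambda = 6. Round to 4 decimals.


Step 1: Evaluate f(x).
f(2.1366) = 8*2.1366^2 + 10*2.1366 + 15 = 72.8865
Step 2: Evaluate g(x).
g(2.1366) = 8*2.1366 - 12 = 5.0928
Step 3: Compute Lagrangian.
L = 72.8865 + 6*5.0928 = 103.4433


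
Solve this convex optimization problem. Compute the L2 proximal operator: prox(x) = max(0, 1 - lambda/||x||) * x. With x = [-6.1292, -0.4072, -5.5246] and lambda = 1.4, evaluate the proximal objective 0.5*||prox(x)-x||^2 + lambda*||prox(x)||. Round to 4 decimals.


Step 1: Compute ||x||.
||x|| = 8.2616
Step 2: Compute scaling factor.
scale = max(0, 1 - 1.4/8.2616) = 0.8305
Step 3: prox(x) = [-5.0906, -0.3382, -4.5884]
||prox(x)|| = 6.8616
Step 4: Proximal objective.
0.5*||prox-x||^2 = 0.98
lambda*||prox|| = 9.6062
Total = 10.5862
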